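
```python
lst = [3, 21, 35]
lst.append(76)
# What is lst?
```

[3, 21, 35, 76]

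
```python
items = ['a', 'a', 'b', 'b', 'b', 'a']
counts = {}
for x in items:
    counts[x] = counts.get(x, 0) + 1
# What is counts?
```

Initial: counts = {}, items = ['a', 'a', 'b', 'b', 'b', 'a']
See 'a': counts = {'a': 1}
See 'a': counts = {'a': 2}
See 'b': counts = {'a': 2, 'b': 1}
See 'b': counts = {'a': 2, 'b': 2}
See 'b': counts = {'a': 2, 'b': 3}
See 'a': counts = {'a': 3, 'b': 3}

{'a': 3, 'b': 3}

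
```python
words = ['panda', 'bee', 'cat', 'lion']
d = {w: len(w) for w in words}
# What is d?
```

{'panda': 5, 'bee': 3, 'cat': 3, 'lion': 4}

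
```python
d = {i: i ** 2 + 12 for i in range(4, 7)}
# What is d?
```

{4: 28, 5: 37, 6: 48}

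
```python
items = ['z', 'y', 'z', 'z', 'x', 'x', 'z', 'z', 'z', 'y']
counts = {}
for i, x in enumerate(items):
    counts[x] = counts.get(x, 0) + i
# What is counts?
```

Initial: counts = {}, items = ['z', 'y', 'z', 'z', 'x', 'x', 'z', 'z', 'z', 'y']
i=0, x='z': counts = {'z': 0}
i=1, x='y': counts = {'z': 0, 'y': 1}
i=2, x='z': counts = {'z': 2, 'y': 1}
i=3, x='z': counts = {'z': 5, 'y': 1}
i=4, x='x': counts = {'z': 5, 'y': 1, 'x': 4}
i=5, x='x': counts = {'z': 5, 'y': 1, 'x': 9}
i=6, x='z': counts = {'z': 11, 'y': 1, 'x': 9}
i=7, x='z': counts = {'z': 18, 'y': 1, 'x': 9}
i=8, x='z': counts = {'z': 26, 'y': 1, 'x': 9}
i=9, x='y': counts = {'z': 26, 'y': 10, 'x': 9}

{'z': 26, 'y': 10, 'x': 9}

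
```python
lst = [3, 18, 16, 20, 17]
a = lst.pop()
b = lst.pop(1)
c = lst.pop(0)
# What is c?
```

After line 1: lst = [3, 18, 16, 20, 17]
After line 2 (pop() -> a = 17): lst = [3, 18, 16, 20]
After line 3 (pop(1) -> b = 18): lst = [3, 16, 20]
After line 4 (pop(0) -> c = 3): lst = [16, 20]

3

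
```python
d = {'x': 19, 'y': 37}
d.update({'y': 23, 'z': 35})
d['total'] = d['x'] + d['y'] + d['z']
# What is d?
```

After line 1: d = {'x': 19, 'y': 37}
After line 2 (y overwritten, z added): d = {'x': 19, 'y': 23, 'z': 35}
After line 3 (total = 19 + 23 + 35 = 77): d = {'x': 19, 'y': 23, 'z': 35, 'total': 77}

{'x': 19, 'y': 23, 'z': 35, 'total': 77}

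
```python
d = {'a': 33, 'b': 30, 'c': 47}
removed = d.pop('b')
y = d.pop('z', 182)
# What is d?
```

After line 1: d = {'a': 33, 'b': 30, 'c': 47}
After line 2 (pop 'b' returns 30): d = {'a': 33, 'c': 47}, removed = 30
After line 3 (pop 'z' missing, returns default 182): d = {'a': 33, 'c': 47}, y = 182

{'a': 33, 'c': 47}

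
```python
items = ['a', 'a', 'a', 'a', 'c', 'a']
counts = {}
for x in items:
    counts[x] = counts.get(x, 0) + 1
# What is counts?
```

Initial: counts = {}, items = ['a', 'a', 'a', 'a', 'c', 'a']
See 'a': counts = {'a': 1}
See 'a': counts = {'a': 2}
See 'a': counts = {'a': 3}
See 'a': counts = {'a': 4}
See 'c': counts = {'a': 4, 'c': 1}
See 'a': counts = {'a': 5, 'c': 1}

{'a': 5, 'c': 1}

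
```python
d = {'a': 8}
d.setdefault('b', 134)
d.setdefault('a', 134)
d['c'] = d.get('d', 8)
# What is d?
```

After line 1: d = {'a': 8}
After line 2 (setdefault adds 'b'=134): d = {'a': 8, 'b': 134}
After line 3 (setdefault 'a' no-op, already exists): d = {'a': 8, 'b': 134}
After line 4 (get('d', 8) returns default since 'd' not in d): d = {'a': 8, 'b': 134, 'c': 8}

{'a': 8, 'b': 134, 'c': 8}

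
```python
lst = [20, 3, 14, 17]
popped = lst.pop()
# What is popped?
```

17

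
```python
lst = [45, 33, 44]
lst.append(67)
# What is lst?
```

[45, 33, 44, 67]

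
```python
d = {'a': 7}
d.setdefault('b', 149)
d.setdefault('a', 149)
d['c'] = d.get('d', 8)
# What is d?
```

After line 1: d = {'a': 7}
After line 2 (setdefault adds 'b'=149): d = {'a': 7, 'b': 149}
After line 3 (setdefault 'a' no-op, already exists): d = {'a': 7, 'b': 149}
After line 4 (get('d', 8) returns default since 'd' not in d): d = {'a': 7, 'b': 149, 'c': 8}

{'a': 7, 'b': 149, 'c': 8}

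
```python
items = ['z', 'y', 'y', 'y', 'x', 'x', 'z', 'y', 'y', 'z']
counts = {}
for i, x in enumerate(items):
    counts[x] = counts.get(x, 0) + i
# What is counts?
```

Initial: counts = {}, items = ['z', 'y', 'y', 'y', 'x', 'x', 'z', 'y', 'y', 'z']
i=0, x='z': counts = {'z': 0}
i=1, x='y': counts = {'z': 0, 'y': 1}
i=2, x='y': counts = {'z': 0, 'y': 3}
i=3, x='y': counts = {'z': 0, 'y': 6}
i=4, x='x': counts = {'z': 0, 'y': 6, 'x': 4}
i=5, x='x': counts = {'z': 0, 'y': 6, 'x': 9}
i=6, x='z': counts = {'z': 6, 'y': 6, 'x': 9}
i=7, x='y': counts = {'z': 6, 'y': 13, 'x': 9}
i=8, x='y': counts = {'z': 6, 'y': 21, 'x': 9}
i=9, x='z': counts = {'z': 15, 'y': 21, 'x': 9}

{'z': 15, 'y': 21, 'x': 9}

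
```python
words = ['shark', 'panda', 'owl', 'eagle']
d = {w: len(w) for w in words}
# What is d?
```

{'shark': 5, 'panda': 5, 'owl': 3, 'eagle': 5}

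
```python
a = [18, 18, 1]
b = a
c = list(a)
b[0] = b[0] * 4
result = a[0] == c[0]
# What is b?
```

After line 1: a = [18, 18, 1]
After line 2 (b = a, alias): a = [18, 18, 1], b = [18, 18, 1]
After line 3 (c = list(a) is a copy, new object): c = [18, 18, 1]
After line 4 (b[0] = 18 * 4 = 72; mutates shared a/b): a = b = [72, 18, 1], c = [18, 18, 1]
After line 5 (a[0] = 72, c[0] = 18; result = False)

[72, 18, 1]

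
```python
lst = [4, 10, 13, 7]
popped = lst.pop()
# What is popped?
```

7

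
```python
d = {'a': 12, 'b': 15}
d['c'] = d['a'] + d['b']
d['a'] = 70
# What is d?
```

After line 1: d = {'a': 12, 'b': 15}
After line 2 (d['c'] = 12 + 15): d = {'a': 12, 'b': 15, 'c': 27}
After line 3: d = {'a': 70, 'b': 15, 'c': 27}

{'a': 70, 'b': 15, 'c': 27}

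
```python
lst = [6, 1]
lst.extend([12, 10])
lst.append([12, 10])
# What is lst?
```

After line 1: lst = [6, 1]
After line 2 (extend unpacks [12, 10]): lst = [6, 1, 12, 10]
After line 3 (append adds [12, 10] as single element): lst = [6, 1, 12, 10, [12, 10]]

[6, 1, 12, 10, [12, 10]]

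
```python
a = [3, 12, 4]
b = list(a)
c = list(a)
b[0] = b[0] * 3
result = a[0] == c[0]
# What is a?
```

After line 1: a = [3, 12, 4]
After line 2 (b = list(a), copy): a = [3, 12, 4], b = [3, 12, 4]
After line 3 (c = list(a) is a copy, new object): c = [3, 12, 4]
After line 4 (b[0] = 3 * 3 = 9; only b mutates (copy)): a = [3, 12, 4], b = [9, 12, 4], c = [3, 12, 4]
After line 5 (a[0] = 3, c[0] = 3; result = True)

[3, 12, 4]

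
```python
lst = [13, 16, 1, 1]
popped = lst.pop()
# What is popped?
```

1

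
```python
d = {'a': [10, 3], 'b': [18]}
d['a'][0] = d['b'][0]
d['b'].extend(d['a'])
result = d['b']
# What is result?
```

After line 1: d = {'a': [10, 3], 'b': [18]}
After line 2 (a[0] = b[0] = 18): d = {'a': [18, 3], 'b': [18]}
After line 3 (b.extend(a) appends [18, 3]): d = {'a': [18, 3], 'b': [18, 18, 3]}
After line 4: result = d['b'] = [18, 18, 3]

[18, 18, 3]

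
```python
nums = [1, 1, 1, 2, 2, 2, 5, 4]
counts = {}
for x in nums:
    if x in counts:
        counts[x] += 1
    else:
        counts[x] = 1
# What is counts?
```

Initial: counts = {}, nums = [1, 1, 1, 2, 2, 2, 5, 4]
See 1: counts = {1: 1}
See 1: counts = {1: 2}
See 1: counts = {1: 3}
See 2: counts = {1: 3, 2: 1}
See 2: counts = {1: 3, 2: 2}
See 2: counts = {1: 3, 2: 3}
See 5: counts = {1: 3, 2: 3, 5: 1}
See 4: counts = {1: 3, 2: 3, 5: 1, 4: 1}

{1: 3, 2: 3, 5: 1, 4: 1}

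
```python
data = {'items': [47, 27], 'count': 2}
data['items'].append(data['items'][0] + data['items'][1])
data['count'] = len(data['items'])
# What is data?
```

After line 1: data = {'items': [47, 27], 'count': 2}
After line 2 (append 47 + 27 = 74): data = {'items': [47, 27, 74], 'count': 2}
After line 3 (count = len(items) = 3): data = {'items': [47, 27, 74], 'count': 3}

{'items': [47, 27, 74], 'count': 3}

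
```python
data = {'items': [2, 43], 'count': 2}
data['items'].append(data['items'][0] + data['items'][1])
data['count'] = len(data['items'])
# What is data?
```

After line 1: data = {'items': [2, 43], 'count': 2}
After line 2 (append 2 + 43 = 45): data = {'items': [2, 43, 45], 'count': 2}
After line 3 (count = len(items) = 3): data = {'items': [2, 43, 45], 'count': 3}

{'items': [2, 43, 45], 'count': 3}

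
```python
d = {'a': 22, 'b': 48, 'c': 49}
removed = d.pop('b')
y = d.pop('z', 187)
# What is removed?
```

After line 1: d = {'a': 22, 'b': 48, 'c': 49}
After line 2 (pop 'b' returns 48): d = {'a': 22, 'c': 49}, removed = 48
After line 3 (pop 'z' missing, returns default 187): d = {'a': 22, 'c': 49}, y = 187

48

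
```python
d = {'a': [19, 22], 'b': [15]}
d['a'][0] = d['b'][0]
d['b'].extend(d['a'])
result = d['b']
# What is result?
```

After line 1: d = {'a': [19, 22], 'b': [15]}
After line 2 (a[0] = b[0] = 15): d = {'a': [15, 22], 'b': [15]}
After line 3 (b.extend(a) appends [15, 22]): d = {'a': [15, 22], 'b': [15, 15, 22]}
After line 4: result = d['b'] = [15, 15, 22]

[15, 15, 22]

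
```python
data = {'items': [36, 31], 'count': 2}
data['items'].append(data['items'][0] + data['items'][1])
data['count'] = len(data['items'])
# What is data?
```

After line 1: data = {'items': [36, 31], 'count': 2}
After line 2 (append 36 + 31 = 67): data = {'items': [36, 31, 67], 'count': 2}
After line 3 (count = len(items) = 3): data = {'items': [36, 31, 67], 'count': 3}

{'items': [36, 31, 67], 'count': 3}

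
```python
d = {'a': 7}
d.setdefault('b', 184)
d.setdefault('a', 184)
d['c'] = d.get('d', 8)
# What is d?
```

After line 1: d = {'a': 7}
After line 2 (setdefault adds 'b'=184): d = {'a': 7, 'b': 184}
After line 3 (setdefault 'a' no-op, already exists): d = {'a': 7, 'b': 184}
After line 4 (get('d', 8) returns default since 'd' not in d): d = {'a': 7, 'b': 184, 'c': 8}

{'a': 7, 'b': 184, 'c': 8}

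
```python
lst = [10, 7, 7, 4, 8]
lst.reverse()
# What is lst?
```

[8, 4, 7, 7, 10]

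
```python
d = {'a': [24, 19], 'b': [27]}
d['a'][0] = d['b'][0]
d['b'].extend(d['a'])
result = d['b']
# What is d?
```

After line 1: d = {'a': [24, 19], 'b': [27]}
After line 2 (a[0] = b[0] = 27): d = {'a': [27, 19], 'b': [27]}
After line 3 (b.extend(a) appends [27, 19]): d = {'a': [27, 19], 'b': [27, 27, 19]}
After line 4: result = d['b'] = [27, 27, 19]

{'a': [27, 19], 'b': [27, 27, 19]}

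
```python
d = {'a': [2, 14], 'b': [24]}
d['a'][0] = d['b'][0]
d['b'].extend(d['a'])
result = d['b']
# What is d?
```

After line 1: d = {'a': [2, 14], 'b': [24]}
After line 2 (a[0] = b[0] = 24): d = {'a': [24, 14], 'b': [24]}
After line 3 (b.extend(a) appends [24, 14]): d = {'a': [24, 14], 'b': [24, 24, 14]}
After line 4: result = d['b'] = [24, 24, 14]

{'a': [24, 14], 'b': [24, 24, 14]}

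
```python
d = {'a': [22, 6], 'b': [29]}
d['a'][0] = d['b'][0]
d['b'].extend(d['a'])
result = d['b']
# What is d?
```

After line 1: d = {'a': [22, 6], 'b': [29]}
After line 2 (a[0] = b[0] = 29): d = {'a': [29, 6], 'b': [29]}
After line 3 (b.extend(a) appends [29, 6]): d = {'a': [29, 6], 'b': [29, 29, 6]}
After line 4: result = d['b'] = [29, 29, 6]

{'a': [29, 6], 'b': [29, 29, 6]}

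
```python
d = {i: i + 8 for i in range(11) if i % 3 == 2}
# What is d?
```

{2: 10, 5: 13, 8: 16}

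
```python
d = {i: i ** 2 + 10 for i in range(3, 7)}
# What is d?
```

{3: 19, 4: 26, 5: 35, 6: 46}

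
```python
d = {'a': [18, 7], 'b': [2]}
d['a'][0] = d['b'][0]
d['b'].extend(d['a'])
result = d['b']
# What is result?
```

After line 1: d = {'a': [18, 7], 'b': [2]}
After line 2 (a[0] = b[0] = 2): d = {'a': [2, 7], 'b': [2]}
After line 3 (b.extend(a) appends [2, 7]): d = {'a': [2, 7], 'b': [2, 2, 7]}
After line 4: result = d['b'] = [2, 2, 7]

[2, 2, 7]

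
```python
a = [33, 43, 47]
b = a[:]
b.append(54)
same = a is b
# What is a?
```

After line 1: a = [33, 43, 47]
After line 2 (b = a[:] is a shallow copy, new object): a = [33, 43, 47], b = [33, 43, 47]
After line 3 (append only mutates b): a = [33, 43, 47], b = [33, 43, 47, 54]
After line 4 (same = a is b; different objects -> False): same = False

[33, 43, 47]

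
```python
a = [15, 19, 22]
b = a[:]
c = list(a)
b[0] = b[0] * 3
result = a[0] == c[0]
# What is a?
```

After line 1: a = [15, 19, 22]
After line 2 (b = a[:], copy): a = [15, 19, 22], b = [15, 19, 22]
After line 3 (c = list(a) is a copy, new object): c = [15, 19, 22]
After line 4 (b[0] = 15 * 3 = 45; only b mutates (copy)): a = [15, 19, 22], b = [45, 19, 22], c = [15, 19, 22]
After line 5 (a[0] = 15, c[0] = 15; result = True)

[15, 19, 22]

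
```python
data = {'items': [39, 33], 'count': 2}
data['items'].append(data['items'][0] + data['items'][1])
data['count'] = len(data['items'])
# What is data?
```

After line 1: data = {'items': [39, 33], 'count': 2}
After line 2 (append 39 + 33 = 72): data = {'items': [39, 33, 72], 'count': 2}
After line 3 (count = len(items) = 3): data = {'items': [39, 33, 72], 'count': 3}

{'items': [39, 33, 72], 'count': 3}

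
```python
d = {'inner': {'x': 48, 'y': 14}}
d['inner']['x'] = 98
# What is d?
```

After line 1: d = {'inner': {'x': 48, 'y': 14}}
After line 2 (inner x overwritten): d = {'inner': {'x': 98, 'y': 14}}

{'inner': {'x': 98, 'y': 14}}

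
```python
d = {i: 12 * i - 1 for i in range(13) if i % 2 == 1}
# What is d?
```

{1: 11, 3: 35, 5: 59, 7: 83, 9: 107, 11: 131}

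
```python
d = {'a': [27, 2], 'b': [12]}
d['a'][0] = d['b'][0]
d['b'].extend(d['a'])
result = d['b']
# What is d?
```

After line 1: d = {'a': [27, 2], 'b': [12]}
After line 2 (a[0] = b[0] = 12): d = {'a': [12, 2], 'b': [12]}
After line 3 (b.extend(a) appends [12, 2]): d = {'a': [12, 2], 'b': [12, 12, 2]}
After line 4: result = d['b'] = [12, 12, 2]

{'a': [12, 2], 'b': [12, 12, 2]}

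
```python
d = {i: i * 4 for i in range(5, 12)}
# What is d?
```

{5: 20, 6: 24, 7: 28, 8: 32, 9: 36, 10: 40, 11: 44}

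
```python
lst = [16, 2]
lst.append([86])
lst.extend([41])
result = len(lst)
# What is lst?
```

After line 1: lst = [16, 2]
After line 2 (append adds [86] as single element): lst = [16, 2, [86]]
After line 3 (extend unpacks [41], adds 41): lst = [16, 2, [86], 41]
After line 4: result = len(lst) = 4

[16, 2, [86], 41]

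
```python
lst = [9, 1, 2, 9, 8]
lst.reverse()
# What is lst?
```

[8, 9, 2, 1, 9]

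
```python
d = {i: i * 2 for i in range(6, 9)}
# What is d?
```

{6: 12, 7: 14, 8: 16}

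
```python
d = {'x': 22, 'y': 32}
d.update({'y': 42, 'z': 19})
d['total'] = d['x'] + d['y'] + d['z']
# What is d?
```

After line 1: d = {'x': 22, 'y': 32}
After line 2 (y overwritten, z added): d = {'x': 22, 'y': 42, 'z': 19}
After line 3 (total = 22 + 42 + 19 = 83): d = {'x': 22, 'y': 42, 'z': 19, 'total': 83}

{'x': 22, 'y': 42, 'z': 19, 'total': 83}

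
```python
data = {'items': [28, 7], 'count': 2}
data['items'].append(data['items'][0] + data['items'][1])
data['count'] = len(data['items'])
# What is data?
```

After line 1: data = {'items': [28, 7], 'count': 2}
After line 2 (append 28 + 7 = 35): data = {'items': [28, 7, 35], 'count': 2}
After line 3 (count = len(items) = 3): data = {'items': [28, 7, 35], 'count': 3}

{'items': [28, 7, 35], 'count': 3}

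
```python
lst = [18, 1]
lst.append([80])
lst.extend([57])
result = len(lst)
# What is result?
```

After line 1: lst = [18, 1]
After line 2 (append adds [80] as single element): lst = [18, 1, [80]]
After line 3 (extend unpacks [57], adds 57): lst = [18, 1, [80], 57]
After line 4: result = len(lst) = 4

4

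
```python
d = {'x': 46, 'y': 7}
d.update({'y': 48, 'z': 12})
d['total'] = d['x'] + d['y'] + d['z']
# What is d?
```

After line 1: d = {'x': 46, 'y': 7}
After line 2 (y overwritten, z added): d = {'x': 46, 'y': 48, 'z': 12}
After line 3 (total = 46 + 48 + 12 = 106): d = {'x': 46, 'y': 48, 'z': 12, 'total': 106}

{'x': 46, 'y': 48, 'z': 12, 'total': 106}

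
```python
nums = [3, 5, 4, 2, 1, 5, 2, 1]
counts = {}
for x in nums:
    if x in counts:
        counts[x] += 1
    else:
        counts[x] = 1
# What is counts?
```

Initial: counts = {}, nums = [3, 5, 4, 2, 1, 5, 2, 1]
See 3: counts = {3: 1}
See 5: counts = {3: 1, 5: 1}
See 4: counts = {3: 1, 5: 1, 4: 1}
See 2: counts = {3: 1, 5: 1, 4: 1, 2: 1}
See 1: counts = {3: 1, 5: 1, 4: 1, 2: 1, 1: 1}
See 5: counts = {3: 1, 5: 2, 4: 1, 2: 1, 1: 1}
See 2: counts = {3: 1, 5: 2, 4: 1, 2: 2, 1: 1}
See 1: counts = {3: 1, 5: 2, 4: 1, 2: 2, 1: 2}

{3: 1, 5: 2, 4: 1, 2: 2, 1: 2}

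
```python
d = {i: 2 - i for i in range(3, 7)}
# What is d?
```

{3: -1, 4: -2, 5: -3, 6: -4}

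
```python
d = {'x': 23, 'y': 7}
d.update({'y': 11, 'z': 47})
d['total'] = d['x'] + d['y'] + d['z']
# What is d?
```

After line 1: d = {'x': 23, 'y': 7}
After line 2 (y overwritten, z added): d = {'x': 23, 'y': 11, 'z': 47}
After line 3 (total = 23 + 11 + 47 = 81): d = {'x': 23, 'y': 11, 'z': 47, 'total': 81}

{'x': 23, 'y': 11, 'z': 47, 'total': 81}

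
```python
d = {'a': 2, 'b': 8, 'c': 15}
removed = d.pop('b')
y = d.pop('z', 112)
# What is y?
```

After line 1: d = {'a': 2, 'b': 8, 'c': 15}
After line 2 (pop 'b' returns 8): d = {'a': 2, 'c': 15}, removed = 8
After line 3 (pop 'z' missing, returns default 112): d = {'a': 2, 'c': 15}, y = 112

112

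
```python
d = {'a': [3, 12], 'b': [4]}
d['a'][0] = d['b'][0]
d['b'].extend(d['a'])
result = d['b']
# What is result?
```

After line 1: d = {'a': [3, 12], 'b': [4]}
After line 2 (a[0] = b[0] = 4): d = {'a': [4, 12], 'b': [4]}
After line 3 (b.extend(a) appends [4, 12]): d = {'a': [4, 12], 'b': [4, 4, 12]}
After line 4: result = d['b'] = [4, 4, 12]

[4, 4, 12]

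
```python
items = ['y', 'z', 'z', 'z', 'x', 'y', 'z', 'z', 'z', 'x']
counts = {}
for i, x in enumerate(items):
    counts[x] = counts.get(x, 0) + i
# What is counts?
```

Initial: counts = {}, items = ['y', 'z', 'z', 'z', 'x', 'y', 'z', 'z', 'z', 'x']
i=0, x='y': counts = {'y': 0}
i=1, x='z': counts = {'y': 0, 'z': 1}
i=2, x='z': counts = {'y': 0, 'z': 3}
i=3, x='z': counts = {'y': 0, 'z': 6}
i=4, x='x': counts = {'y': 0, 'z': 6, 'x': 4}
i=5, x='y': counts = {'y': 5, 'z': 6, 'x': 4}
i=6, x='z': counts = {'y': 5, 'z': 12, 'x': 4}
i=7, x='z': counts = {'y': 5, 'z': 19, 'x': 4}
i=8, x='z': counts = {'y': 5, 'z': 27, 'x': 4}
i=9, x='x': counts = {'y': 5, 'z': 27, 'x': 13}

{'y': 5, 'z': 27, 'x': 13}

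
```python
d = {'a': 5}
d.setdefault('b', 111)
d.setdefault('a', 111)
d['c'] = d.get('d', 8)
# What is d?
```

After line 1: d = {'a': 5}
After line 2 (setdefault adds 'b'=111): d = {'a': 5, 'b': 111}
After line 3 (setdefault 'a' no-op, already exists): d = {'a': 5, 'b': 111}
After line 4 (get('d', 8) returns default since 'd' not in d): d = {'a': 5, 'b': 111, 'c': 8}

{'a': 5, 'b': 111, 'c': 8}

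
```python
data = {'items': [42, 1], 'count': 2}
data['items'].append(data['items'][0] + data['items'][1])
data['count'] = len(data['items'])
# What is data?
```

After line 1: data = {'items': [42, 1], 'count': 2}
After line 2 (append 42 + 1 = 43): data = {'items': [42, 1, 43], 'count': 2}
After line 3 (count = len(items) = 3): data = {'items': [42, 1, 43], 'count': 3}

{'items': [42, 1, 43], 'count': 3}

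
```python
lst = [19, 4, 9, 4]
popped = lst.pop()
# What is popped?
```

4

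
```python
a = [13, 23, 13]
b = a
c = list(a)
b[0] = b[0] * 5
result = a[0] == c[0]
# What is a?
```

After line 1: a = [13, 23, 13]
After line 2 (b = a, alias): a = [13, 23, 13], b = [13, 23, 13]
After line 3 (c = list(a) is a copy, new object): c = [13, 23, 13]
After line 4 (b[0] = 13 * 5 = 65; mutates shared a/b): a = b = [65, 23, 13], c = [13, 23, 13]
After line 5 (a[0] = 65, c[0] = 13; result = False)

[65, 23, 13]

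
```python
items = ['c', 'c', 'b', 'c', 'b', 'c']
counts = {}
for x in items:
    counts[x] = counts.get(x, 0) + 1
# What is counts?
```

Initial: counts = {}, items = ['c', 'c', 'b', 'c', 'b', 'c']
See 'c': counts = {'c': 1}
See 'c': counts = {'c': 2}
See 'b': counts = {'c': 2, 'b': 1}
See 'c': counts = {'c': 3, 'b': 1}
See 'b': counts = {'c': 3, 'b': 2}
See 'c': counts = {'c': 4, 'b': 2}

{'c': 4, 'b': 2}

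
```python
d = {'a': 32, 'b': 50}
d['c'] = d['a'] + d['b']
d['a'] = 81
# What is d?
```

After line 1: d = {'a': 32, 'b': 50}
After line 2 (d['c'] = 32 + 50): d = {'a': 32, 'b': 50, 'c': 82}
After line 3: d = {'a': 81, 'b': 50, 'c': 82}

{'a': 81, 'b': 50, 'c': 82}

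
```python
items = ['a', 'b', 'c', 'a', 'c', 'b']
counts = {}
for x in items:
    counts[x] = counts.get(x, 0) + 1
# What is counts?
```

Initial: counts = {}, items = ['a', 'b', 'c', 'a', 'c', 'b']
See 'a': counts = {'a': 1}
See 'b': counts = {'a': 1, 'b': 1}
See 'c': counts = {'a': 1, 'b': 1, 'c': 1}
See 'a': counts = {'a': 2, 'b': 1, 'c': 1}
See 'c': counts = {'a': 2, 'b': 1, 'c': 2}
See 'b': counts = {'a': 2, 'b': 2, 'c': 2}

{'a': 2, 'b': 2, 'c': 2}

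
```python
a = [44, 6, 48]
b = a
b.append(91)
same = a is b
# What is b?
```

After line 1: a = [44, 6, 48]
After line 2 (b = a is an alias, same object): a = [44, 6, 48], b = [44, 6, 48]
After line 3 (b.append mutates the shared list): a = [44, 6, 48, 91], b = [44, 6, 48, 91]
After line 4 (same = a is b; same object -> True): same = True

[44, 6, 48, 91]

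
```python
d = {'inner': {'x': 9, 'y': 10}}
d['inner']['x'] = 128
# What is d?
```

After line 1: d = {'inner': {'x': 9, 'y': 10}}
After line 2 (inner x overwritten): d = {'inner': {'x': 128, 'y': 10}}

{'inner': {'x': 128, 'y': 10}}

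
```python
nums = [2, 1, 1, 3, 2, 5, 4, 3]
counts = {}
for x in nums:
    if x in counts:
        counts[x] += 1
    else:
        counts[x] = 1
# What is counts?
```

Initial: counts = {}, nums = [2, 1, 1, 3, 2, 5, 4, 3]
See 2: counts = {2: 1}
See 1: counts = {2: 1, 1: 1}
See 1: counts = {2: 1, 1: 2}
See 3: counts = {2: 1, 1: 2, 3: 1}
See 2: counts = {2: 2, 1: 2, 3: 1}
See 5: counts = {2: 2, 1: 2, 3: 1, 5: 1}
See 4: counts = {2: 2, 1: 2, 3: 1, 5: 1, 4: 1}
See 3: counts = {2: 2, 1: 2, 3: 2, 5: 1, 4: 1}

{2: 2, 1: 2, 3: 2, 5: 1, 4: 1}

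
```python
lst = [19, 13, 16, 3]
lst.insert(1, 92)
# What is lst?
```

[19, 92, 13, 16, 3]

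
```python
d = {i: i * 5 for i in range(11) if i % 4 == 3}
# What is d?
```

{3: 15, 7: 35}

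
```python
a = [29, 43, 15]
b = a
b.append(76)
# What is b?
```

After line 1: a = [29, 43, 15]
After line 2 (b = a is an alias, same object): a = [29, 43, 15], b = [29, 43, 15]
After line 3 (b.append mutates the shared list): a = [29, 43, 15, 76], b = [29, 43, 15, 76]

[29, 43, 15, 76]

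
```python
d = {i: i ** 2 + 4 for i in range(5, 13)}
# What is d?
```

{5: 29, 6: 40, 7: 53, 8: 68, 9: 85, 10: 104, 11: 125, 12: 148}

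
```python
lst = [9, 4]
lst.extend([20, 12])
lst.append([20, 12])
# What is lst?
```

After line 1: lst = [9, 4]
After line 2 (extend unpacks [20, 12]): lst = [9, 4, 20, 12]
After line 3 (append adds [20, 12] as single element): lst = [9, 4, 20, 12, [20, 12]]

[9, 4, 20, 12, [20, 12]]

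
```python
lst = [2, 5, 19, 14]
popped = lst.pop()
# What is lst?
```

[2, 5, 19]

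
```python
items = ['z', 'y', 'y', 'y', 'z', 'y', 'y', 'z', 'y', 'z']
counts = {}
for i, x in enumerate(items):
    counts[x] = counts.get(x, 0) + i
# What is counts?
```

Initial: counts = {}, items = ['z', 'y', 'y', 'y', 'z', 'y', 'y', 'z', 'y', 'z']
i=0, x='z': counts = {'z': 0}
i=1, x='y': counts = {'z': 0, 'y': 1}
i=2, x='y': counts = {'z': 0, 'y': 3}
i=3, x='y': counts = {'z': 0, 'y': 6}
i=4, x='z': counts = {'z': 4, 'y': 6}
i=5, x='y': counts = {'z': 4, 'y': 11}
i=6, x='y': counts = {'z': 4, 'y': 17}
i=7, x='z': counts = {'z': 11, 'y': 17}
i=8, x='y': counts = {'z': 11, 'y': 25}
i=9, x='z': counts = {'z': 20, 'y': 25}

{'z': 20, 'y': 25}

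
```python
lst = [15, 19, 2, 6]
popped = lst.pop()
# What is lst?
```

[15, 19, 2]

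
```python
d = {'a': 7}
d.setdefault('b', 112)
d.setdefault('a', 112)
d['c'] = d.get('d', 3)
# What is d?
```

After line 1: d = {'a': 7}
After line 2 (setdefault adds 'b'=112): d = {'a': 7, 'b': 112}
After line 3 (setdefault 'a' no-op, already exists): d = {'a': 7, 'b': 112}
After line 4 (get('d', 3) returns default since 'd' not in d): d = {'a': 7, 'b': 112, 'c': 3}

{'a': 7, 'b': 112, 'c': 3}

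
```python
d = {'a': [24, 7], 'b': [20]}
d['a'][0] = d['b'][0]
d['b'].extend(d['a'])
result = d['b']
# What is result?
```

After line 1: d = {'a': [24, 7], 'b': [20]}
After line 2 (a[0] = b[0] = 20): d = {'a': [20, 7], 'b': [20]}
After line 3 (b.extend(a) appends [20, 7]): d = {'a': [20, 7], 'b': [20, 20, 7]}
After line 4: result = d['b'] = [20, 20, 7]

[20, 20, 7]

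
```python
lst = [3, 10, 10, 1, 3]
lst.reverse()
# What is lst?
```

[3, 1, 10, 10, 3]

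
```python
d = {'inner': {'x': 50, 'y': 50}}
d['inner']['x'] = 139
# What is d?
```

After line 1: d = {'inner': {'x': 50, 'y': 50}}
After line 2 (inner x overwritten): d = {'inner': {'x': 139, 'y': 50}}

{'inner': {'x': 139, 'y': 50}}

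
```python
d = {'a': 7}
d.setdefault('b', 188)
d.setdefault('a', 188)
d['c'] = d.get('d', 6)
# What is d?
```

After line 1: d = {'a': 7}
After line 2 (setdefault adds 'b'=188): d = {'a': 7, 'b': 188}
After line 3 (setdefault 'a' no-op, already exists): d = {'a': 7, 'b': 188}
After line 4 (get('d', 6) returns default since 'd' not in d): d = {'a': 7, 'b': 188, 'c': 6}

{'a': 7, 'b': 188, 'c': 6}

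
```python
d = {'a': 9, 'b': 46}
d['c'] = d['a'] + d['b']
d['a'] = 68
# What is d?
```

After line 1: d = {'a': 9, 'b': 46}
After line 2 (d['c'] = 9 + 46): d = {'a': 9, 'b': 46, 'c': 55}
After line 3: d = {'a': 68, 'b': 46, 'c': 55}

{'a': 68, 'b': 46, 'c': 55}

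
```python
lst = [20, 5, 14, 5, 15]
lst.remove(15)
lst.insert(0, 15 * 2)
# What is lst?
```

After line 1: lst = [20, 5, 14, 5, 15]
After line 2 (remove first 15): lst = [20, 5, 14, 5]
After line 3 (insert 30 at index 0): lst = [30, 20, 5, 14, 5]

[30, 20, 5, 14, 5]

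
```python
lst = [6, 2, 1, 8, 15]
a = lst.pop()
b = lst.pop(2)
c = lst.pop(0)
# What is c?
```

After line 1: lst = [6, 2, 1, 8, 15]
After line 2 (pop() -> a = 15): lst = [6, 2, 1, 8]
After line 3 (pop(2) -> b = 1): lst = [6, 2, 8]
After line 4 (pop(0) -> c = 6): lst = [2, 8]

6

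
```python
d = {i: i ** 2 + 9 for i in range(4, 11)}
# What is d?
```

{4: 25, 5: 34, 6: 45, 7: 58, 8: 73, 9: 90, 10: 109}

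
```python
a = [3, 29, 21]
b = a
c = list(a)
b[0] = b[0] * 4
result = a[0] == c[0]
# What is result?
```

After line 1: a = [3, 29, 21]
After line 2 (b = a, alias): a = [3, 29, 21], b = [3, 29, 21]
After line 3 (c = list(a) is a copy, new object): c = [3, 29, 21]
After line 4 (b[0] = 3 * 4 = 12; mutates shared a/b): a = b = [12, 29, 21], c = [3, 29, 21]
After line 5 (a[0] = 12, c[0] = 3; result = False)

False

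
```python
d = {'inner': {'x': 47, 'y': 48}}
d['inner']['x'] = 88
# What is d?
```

After line 1: d = {'inner': {'x': 47, 'y': 48}}
After line 2 (inner x overwritten): d = {'inner': {'x': 88, 'y': 48}}

{'inner': {'x': 88, 'y': 48}}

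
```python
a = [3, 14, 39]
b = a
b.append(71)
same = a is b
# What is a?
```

After line 1: a = [3, 14, 39]
After line 2 (b = a is an alias, same object): a = [3, 14, 39], b = [3, 14, 39]
After line 3 (b.append mutates the shared list): a = [3, 14, 39, 71], b = [3, 14, 39, 71]
After line 4 (same = a is b; same object -> True): same = True

[3, 14, 39, 71]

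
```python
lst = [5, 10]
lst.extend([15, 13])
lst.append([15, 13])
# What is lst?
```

After line 1: lst = [5, 10]
After line 2 (extend unpacks [15, 13]): lst = [5, 10, 15, 13]
After line 3 (append adds [15, 13] as single element): lst = [5, 10, 15, 13, [15, 13]]

[5, 10, 15, 13, [15, 13]]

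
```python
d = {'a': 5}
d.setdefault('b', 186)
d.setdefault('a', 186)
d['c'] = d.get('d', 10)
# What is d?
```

After line 1: d = {'a': 5}
After line 2 (setdefault adds 'b'=186): d = {'a': 5, 'b': 186}
After line 3 (setdefault 'a' no-op, already exists): d = {'a': 5, 'b': 186}
After line 4 (get('d', 10) returns default since 'd' not in d): d = {'a': 5, 'b': 186, 'c': 10}

{'a': 5, 'b': 186, 'c': 10}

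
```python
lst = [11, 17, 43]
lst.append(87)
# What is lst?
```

[11, 17, 43, 87]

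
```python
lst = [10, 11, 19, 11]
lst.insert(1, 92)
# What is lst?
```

[10, 92, 11, 19, 11]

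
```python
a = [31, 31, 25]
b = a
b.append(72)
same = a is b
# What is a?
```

After line 1: a = [31, 31, 25]
After line 2 (b = a is an alias, same object): a = [31, 31, 25], b = [31, 31, 25]
After line 3 (b.append mutates the shared list): a = [31, 31, 25, 72], b = [31, 31, 25, 72]
After line 4 (same = a is b; same object -> True): same = True

[31, 31, 25, 72]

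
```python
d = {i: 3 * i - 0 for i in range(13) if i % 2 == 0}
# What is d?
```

{0: 0, 2: 6, 4: 12, 6: 18, 8: 24, 10: 30, 12: 36}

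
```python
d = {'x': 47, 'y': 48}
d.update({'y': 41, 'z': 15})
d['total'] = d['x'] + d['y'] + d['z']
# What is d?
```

After line 1: d = {'x': 47, 'y': 48}
After line 2 (y overwritten, z added): d = {'x': 47, 'y': 41, 'z': 15}
After line 3 (total = 47 + 41 + 15 = 103): d = {'x': 47, 'y': 41, 'z': 15, 'total': 103}

{'x': 47, 'y': 41, 'z': 15, 'total': 103}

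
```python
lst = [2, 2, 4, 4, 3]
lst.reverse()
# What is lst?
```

[3, 4, 4, 2, 2]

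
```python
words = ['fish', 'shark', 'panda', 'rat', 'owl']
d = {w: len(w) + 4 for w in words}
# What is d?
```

{'fish': 8, 'shark': 9, 'panda': 9, 'rat': 7, 'owl': 7}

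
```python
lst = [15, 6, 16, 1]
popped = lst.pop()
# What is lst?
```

[15, 6, 16]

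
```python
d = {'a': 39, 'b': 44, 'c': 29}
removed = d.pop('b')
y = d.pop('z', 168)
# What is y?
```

After line 1: d = {'a': 39, 'b': 44, 'c': 29}
After line 2 (pop 'b' returns 44): d = {'a': 39, 'c': 29}, removed = 44
After line 3 (pop 'z' missing, returns default 168): d = {'a': 39, 'c': 29}, y = 168

168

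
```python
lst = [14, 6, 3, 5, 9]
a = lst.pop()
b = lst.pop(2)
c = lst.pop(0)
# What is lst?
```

After line 1: lst = [14, 6, 3, 5, 9]
After line 2 (pop() -> a = 9): lst = [14, 6, 3, 5]
After line 3 (pop(2) -> b = 3): lst = [14, 6, 5]
After line 4 (pop(0) -> c = 14): lst = [6, 5]

[6, 5]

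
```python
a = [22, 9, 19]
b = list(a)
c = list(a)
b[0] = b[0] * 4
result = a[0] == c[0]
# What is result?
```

After line 1: a = [22, 9, 19]
After line 2 (b = list(a), copy): a = [22, 9, 19], b = [22, 9, 19]
After line 3 (c = list(a) is a copy, new object): c = [22, 9, 19]
After line 4 (b[0] = 22 * 4 = 88; only b mutates (copy)): a = [22, 9, 19], b = [88, 9, 19], c = [22, 9, 19]
After line 5 (a[0] = 22, c[0] = 22; result = True)

True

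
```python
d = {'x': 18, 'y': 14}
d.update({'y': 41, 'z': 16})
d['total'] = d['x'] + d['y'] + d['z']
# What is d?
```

After line 1: d = {'x': 18, 'y': 14}
After line 2 (y overwritten, z added): d = {'x': 18, 'y': 41, 'z': 16}
After line 3 (total = 18 + 41 + 16 = 75): d = {'x': 18, 'y': 41, 'z': 16, 'total': 75}

{'x': 18, 'y': 41, 'z': 16, 'total': 75}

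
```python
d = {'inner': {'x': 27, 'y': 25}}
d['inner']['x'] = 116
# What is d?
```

After line 1: d = {'inner': {'x': 27, 'y': 25}}
After line 2 (inner x overwritten): d = {'inner': {'x': 116, 'y': 25}}

{'inner': {'x': 116, 'y': 25}}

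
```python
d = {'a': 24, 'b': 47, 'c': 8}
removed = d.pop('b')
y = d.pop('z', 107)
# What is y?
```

After line 1: d = {'a': 24, 'b': 47, 'c': 8}
After line 2 (pop 'b' returns 47): d = {'a': 24, 'c': 8}, removed = 47
After line 3 (pop 'z' missing, returns default 107): d = {'a': 24, 'c': 8}, y = 107

107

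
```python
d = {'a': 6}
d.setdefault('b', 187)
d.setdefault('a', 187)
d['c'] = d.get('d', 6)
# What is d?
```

After line 1: d = {'a': 6}
After line 2 (setdefault adds 'b'=187): d = {'a': 6, 'b': 187}
After line 3 (setdefault 'a' no-op, already exists): d = {'a': 6, 'b': 187}
After line 4 (get('d', 6) returns default since 'd' not in d): d = {'a': 6, 'b': 187, 'c': 6}

{'a': 6, 'b': 187, 'c': 6}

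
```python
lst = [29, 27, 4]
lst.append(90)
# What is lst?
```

[29, 27, 4, 90]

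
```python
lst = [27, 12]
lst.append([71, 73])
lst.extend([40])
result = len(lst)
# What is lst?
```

After line 1: lst = [27, 12]
After line 2 (append adds [71, 73] as single element): lst = [27, 12, [71, 73]]
After line 3 (extend unpacks [40], adds 40): lst = [27, 12, [71, 73], 40]
After line 4: result = len(lst) = 4

[27, 12, [71, 73], 40]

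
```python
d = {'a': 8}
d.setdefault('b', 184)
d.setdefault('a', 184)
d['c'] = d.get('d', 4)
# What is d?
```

After line 1: d = {'a': 8}
After line 2 (setdefault adds 'b'=184): d = {'a': 8, 'b': 184}
After line 3 (setdefault 'a' no-op, already exists): d = {'a': 8, 'b': 184}
After line 4 (get('d', 4) returns default since 'd' not in d): d = {'a': 8, 'b': 184, 'c': 4}

{'a': 8, 'b': 184, 'c': 4}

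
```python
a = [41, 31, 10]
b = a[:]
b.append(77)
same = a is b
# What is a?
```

After line 1: a = [41, 31, 10]
After line 2 (b = a[:] is a shallow copy, new object): a = [41, 31, 10], b = [41, 31, 10]
After line 3 (append only mutates b): a = [41, 31, 10], b = [41, 31, 10, 77]
After line 4 (same = a is b; different objects -> False): same = False

[41, 31, 10]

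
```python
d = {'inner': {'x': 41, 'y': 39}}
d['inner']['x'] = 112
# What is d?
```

After line 1: d = {'inner': {'x': 41, 'y': 39}}
After line 2 (inner x overwritten): d = {'inner': {'x': 112, 'y': 39}}

{'inner': {'x': 112, 'y': 39}}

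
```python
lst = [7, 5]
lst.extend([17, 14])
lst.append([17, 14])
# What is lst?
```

After line 1: lst = [7, 5]
After line 2 (extend unpacks [17, 14]): lst = [7, 5, 17, 14]
After line 3 (append adds [17, 14] as single element): lst = [7, 5, 17, 14, [17, 14]]

[7, 5, 17, 14, [17, 14]]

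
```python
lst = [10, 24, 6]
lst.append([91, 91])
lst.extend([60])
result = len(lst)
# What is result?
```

After line 1: lst = [10, 24, 6]
After line 2 (append adds [91, 91] as single element): lst = [10, 24, 6, [91, 91]]
After line 3 (extend unpacks [60], adds 60): lst = [10, 24, 6, [91, 91], 60]
After line 4: result = len(lst) = 5

5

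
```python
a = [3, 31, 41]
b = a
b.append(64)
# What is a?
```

After line 1: a = [3, 31, 41]
After line 2 (b = a is an alias, same object): a = [3, 31, 41], b = [3, 31, 41]
After line 3 (b.append mutates the shared list): a = [3, 31, 41, 64], b = [3, 31, 41, 64]

[3, 31, 41, 64]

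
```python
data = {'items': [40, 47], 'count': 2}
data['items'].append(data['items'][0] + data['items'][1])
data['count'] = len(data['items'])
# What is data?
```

After line 1: data = {'items': [40, 47], 'count': 2}
After line 2 (append 40 + 47 = 87): data = {'items': [40, 47, 87], 'count': 2}
After line 3 (count = len(items) = 3): data = {'items': [40, 47, 87], 'count': 3}

{'items': [40, 47, 87], 'count': 3}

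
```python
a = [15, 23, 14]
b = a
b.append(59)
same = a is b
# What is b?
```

After line 1: a = [15, 23, 14]
After line 2 (b = a is an alias, same object): a = [15, 23, 14], b = [15, 23, 14]
After line 3 (b.append mutates the shared list): a = [15, 23, 14, 59], b = [15, 23, 14, 59]
After line 4 (same = a is b; same object -> True): same = True

[15, 23, 14, 59]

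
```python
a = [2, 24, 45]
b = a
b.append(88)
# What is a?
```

After line 1: a = [2, 24, 45]
After line 2 (b = a is an alias, same object): a = [2, 24, 45], b = [2, 24, 45]
After line 3 (b.append mutates the shared list): a = [2, 24, 45, 88], b = [2, 24, 45, 88]

[2, 24, 45, 88]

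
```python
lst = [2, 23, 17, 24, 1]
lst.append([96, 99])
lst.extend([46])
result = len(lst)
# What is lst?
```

After line 1: lst = [2, 23, 17, 24, 1]
After line 2 (append adds [96, 99] as single element): lst = [2, 23, 17, 24, 1, [96, 99]]
After line 3 (extend unpacks [46], adds 46): lst = [2, 23, 17, 24, 1, [96, 99], 46]
After line 4: result = len(lst) = 7

[2, 23, 17, 24, 1, [96, 99], 46]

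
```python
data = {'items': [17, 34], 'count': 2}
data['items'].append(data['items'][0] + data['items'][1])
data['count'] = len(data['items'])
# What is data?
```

After line 1: data = {'items': [17, 34], 'count': 2}
After line 2 (append 17 + 34 = 51): data = {'items': [17, 34, 51], 'count': 2}
After line 3 (count = len(items) = 3): data = {'items': [17, 34, 51], 'count': 3}

{'items': [17, 34, 51], 'count': 3}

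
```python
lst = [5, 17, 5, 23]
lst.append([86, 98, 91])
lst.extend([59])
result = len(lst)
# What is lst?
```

After line 1: lst = [5, 17, 5, 23]
After line 2 (append adds [86, 98, 91] as single element): lst = [5, 17, 5, 23, [86, 98, 91]]
After line 3 (extend unpacks [59], adds 59): lst = [5, 17, 5, 23, [86, 98, 91], 59]
After line 4: result = len(lst) = 6

[5, 17, 5, 23, [86, 98, 91], 59]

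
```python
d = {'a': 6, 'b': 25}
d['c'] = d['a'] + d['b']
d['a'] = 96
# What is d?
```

After line 1: d = {'a': 6, 'b': 25}
After line 2 (d['c'] = 6 + 25): d = {'a': 6, 'b': 25, 'c': 31}
After line 3: d = {'a': 96, 'b': 25, 'c': 31}

{'a': 96, 'b': 25, 'c': 31}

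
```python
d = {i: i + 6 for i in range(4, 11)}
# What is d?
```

{4: 10, 5: 11, 6: 12, 7: 13, 8: 14, 9: 15, 10: 16}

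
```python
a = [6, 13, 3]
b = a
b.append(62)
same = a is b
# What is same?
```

After line 1: a = [6, 13, 3]
After line 2 (b = a is an alias, same object): a = [6, 13, 3], b = [6, 13, 3]
After line 3 (b.append mutates the shared list): a = [6, 13, 3, 62], b = [6, 13, 3, 62]
After line 4 (same = a is b; same object -> True): same = True

True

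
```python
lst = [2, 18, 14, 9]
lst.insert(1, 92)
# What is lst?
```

[2, 92, 18, 14, 9]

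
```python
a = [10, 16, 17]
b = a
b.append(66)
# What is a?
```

After line 1: a = [10, 16, 17]
After line 2 (b = a is an alias, same object): a = [10, 16, 17], b = [10, 16, 17]
After line 3 (b.append mutates the shared list): a = [10, 16, 17, 66], b = [10, 16, 17, 66]

[10, 16, 17, 66]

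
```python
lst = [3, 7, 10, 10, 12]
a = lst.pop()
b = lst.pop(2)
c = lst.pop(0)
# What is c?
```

After line 1: lst = [3, 7, 10, 10, 12]
After line 2 (pop() -> a = 12): lst = [3, 7, 10, 10]
After line 3 (pop(2) -> b = 10): lst = [3, 7, 10]
After line 4 (pop(0) -> c = 3): lst = [7, 10]

3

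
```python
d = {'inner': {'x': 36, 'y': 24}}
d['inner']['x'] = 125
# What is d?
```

After line 1: d = {'inner': {'x': 36, 'y': 24}}
After line 2 (inner x overwritten): d = {'inner': {'x': 125, 'y': 24}}

{'inner': {'x': 125, 'y': 24}}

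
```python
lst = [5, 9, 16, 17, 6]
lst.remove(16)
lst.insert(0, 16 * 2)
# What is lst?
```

After line 1: lst = [5, 9, 16, 17, 6]
After line 2 (remove first 16): lst = [5, 9, 17, 6]
After line 3 (insert 32 at index 0): lst = [32, 5, 9, 17, 6]

[32, 5, 9, 17, 6]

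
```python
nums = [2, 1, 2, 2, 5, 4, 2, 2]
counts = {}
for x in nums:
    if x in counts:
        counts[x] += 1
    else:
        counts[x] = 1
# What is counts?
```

Initial: counts = {}, nums = [2, 1, 2, 2, 5, 4, 2, 2]
See 2: counts = {2: 1}
See 1: counts = {2: 1, 1: 1}
See 2: counts = {2: 2, 1: 1}
See 2: counts = {2: 3, 1: 1}
See 5: counts = {2: 3, 1: 1, 5: 1}
See 4: counts = {2: 3, 1: 1, 5: 1, 4: 1}
See 2: counts = {2: 4, 1: 1, 5: 1, 4: 1}
See 2: counts = {2: 5, 1: 1, 5: 1, 4: 1}

{2: 5, 1: 1, 5: 1, 4: 1}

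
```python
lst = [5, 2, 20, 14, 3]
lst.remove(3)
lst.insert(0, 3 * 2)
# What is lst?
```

After line 1: lst = [5, 2, 20, 14, 3]
After line 2 (remove first 3): lst = [5, 2, 20, 14]
After line 3 (insert 6 at index 0): lst = [6, 5, 2, 20, 14]

[6, 5, 2, 20, 14]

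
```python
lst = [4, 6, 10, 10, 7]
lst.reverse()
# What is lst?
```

[7, 10, 10, 6, 4]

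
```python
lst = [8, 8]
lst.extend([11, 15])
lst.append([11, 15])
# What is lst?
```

After line 1: lst = [8, 8]
After line 2 (extend unpacks [11, 15]): lst = [8, 8, 11, 15]
After line 3 (append adds [11, 15] as single element): lst = [8, 8, 11, 15, [11, 15]]

[8, 8, 11, 15, [11, 15]]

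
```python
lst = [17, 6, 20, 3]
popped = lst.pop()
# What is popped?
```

3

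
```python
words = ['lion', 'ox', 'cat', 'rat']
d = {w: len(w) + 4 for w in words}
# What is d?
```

{'lion': 8, 'ox': 6, 'cat': 7, 'rat': 7}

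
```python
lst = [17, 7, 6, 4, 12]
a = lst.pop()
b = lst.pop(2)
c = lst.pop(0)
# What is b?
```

After line 1: lst = [17, 7, 6, 4, 12]
After line 2 (pop() -> a = 12): lst = [17, 7, 6, 4]
After line 3 (pop(2) -> b = 6): lst = [17, 7, 4]
After line 4 (pop(0) -> c = 17): lst = [7, 4]

6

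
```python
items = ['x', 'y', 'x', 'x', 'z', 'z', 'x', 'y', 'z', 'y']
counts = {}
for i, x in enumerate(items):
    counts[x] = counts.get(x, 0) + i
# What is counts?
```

Initial: counts = {}, items = ['x', 'y', 'x', 'x', 'z', 'z', 'x', 'y', 'z', 'y']
i=0, x='x': counts = {'x': 0}
i=1, x='y': counts = {'x': 0, 'y': 1}
i=2, x='x': counts = {'x': 2, 'y': 1}
i=3, x='x': counts = {'x': 5, 'y': 1}
i=4, x='z': counts = {'x': 5, 'y': 1, 'z': 4}
i=5, x='z': counts = {'x': 5, 'y': 1, 'z': 9}
i=6, x='x': counts = {'x': 11, 'y': 1, 'z': 9}
i=7, x='y': counts = {'x': 11, 'y': 8, 'z': 9}
i=8, x='z': counts = {'x': 11, 'y': 8, 'z': 17}
i=9, x='y': counts = {'x': 11, 'y': 17, 'z': 17}

{'x': 11, 'y': 17, 'z': 17}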